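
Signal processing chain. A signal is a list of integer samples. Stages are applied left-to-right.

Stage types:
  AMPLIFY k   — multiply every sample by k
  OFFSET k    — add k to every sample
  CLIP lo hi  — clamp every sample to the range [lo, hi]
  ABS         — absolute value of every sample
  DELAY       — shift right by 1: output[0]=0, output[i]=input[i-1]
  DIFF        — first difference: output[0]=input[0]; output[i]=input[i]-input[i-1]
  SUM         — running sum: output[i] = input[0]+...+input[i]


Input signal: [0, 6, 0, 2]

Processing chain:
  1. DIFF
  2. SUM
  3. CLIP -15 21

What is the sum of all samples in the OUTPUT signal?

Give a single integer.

Answer: 8

Derivation:
Input: [0, 6, 0, 2]
Stage 1 (DIFF): s[0]=0, 6-0=6, 0-6=-6, 2-0=2 -> [0, 6, -6, 2]
Stage 2 (SUM): sum[0..0]=0, sum[0..1]=6, sum[0..2]=0, sum[0..3]=2 -> [0, 6, 0, 2]
Stage 3 (CLIP -15 21): clip(0,-15,21)=0, clip(6,-15,21)=6, clip(0,-15,21)=0, clip(2,-15,21)=2 -> [0, 6, 0, 2]
Output sum: 8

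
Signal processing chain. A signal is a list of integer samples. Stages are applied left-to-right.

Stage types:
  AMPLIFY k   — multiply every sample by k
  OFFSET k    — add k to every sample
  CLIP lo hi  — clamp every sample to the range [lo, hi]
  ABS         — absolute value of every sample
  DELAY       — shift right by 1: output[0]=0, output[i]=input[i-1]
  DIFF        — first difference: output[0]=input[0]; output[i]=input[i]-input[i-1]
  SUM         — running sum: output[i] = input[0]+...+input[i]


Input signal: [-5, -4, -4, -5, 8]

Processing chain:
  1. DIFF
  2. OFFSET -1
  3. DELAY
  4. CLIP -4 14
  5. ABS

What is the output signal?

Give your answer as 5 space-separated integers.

Input: [-5, -4, -4, -5, 8]
Stage 1 (DIFF): s[0]=-5, -4--5=1, -4--4=0, -5--4=-1, 8--5=13 -> [-5, 1, 0, -1, 13]
Stage 2 (OFFSET -1): -5+-1=-6, 1+-1=0, 0+-1=-1, -1+-1=-2, 13+-1=12 -> [-6, 0, -1, -2, 12]
Stage 3 (DELAY): [0, -6, 0, -1, -2] = [0, -6, 0, -1, -2] -> [0, -6, 0, -1, -2]
Stage 4 (CLIP -4 14): clip(0,-4,14)=0, clip(-6,-4,14)=-4, clip(0,-4,14)=0, clip(-1,-4,14)=-1, clip(-2,-4,14)=-2 -> [0, -4, 0, -1, -2]
Stage 5 (ABS): |0|=0, |-4|=4, |0|=0, |-1|=1, |-2|=2 -> [0, 4, 0, 1, 2]

Answer: 0 4 0 1 2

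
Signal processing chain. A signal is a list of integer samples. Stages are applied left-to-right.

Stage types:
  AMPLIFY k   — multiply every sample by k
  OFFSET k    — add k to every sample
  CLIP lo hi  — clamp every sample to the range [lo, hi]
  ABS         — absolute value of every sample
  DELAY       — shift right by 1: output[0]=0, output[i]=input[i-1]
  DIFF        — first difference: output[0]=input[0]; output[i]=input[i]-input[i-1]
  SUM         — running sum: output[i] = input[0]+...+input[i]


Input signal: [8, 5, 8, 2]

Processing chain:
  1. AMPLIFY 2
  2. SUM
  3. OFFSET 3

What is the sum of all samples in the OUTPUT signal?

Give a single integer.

Answer: 142

Derivation:
Input: [8, 5, 8, 2]
Stage 1 (AMPLIFY 2): 8*2=16, 5*2=10, 8*2=16, 2*2=4 -> [16, 10, 16, 4]
Stage 2 (SUM): sum[0..0]=16, sum[0..1]=26, sum[0..2]=42, sum[0..3]=46 -> [16, 26, 42, 46]
Stage 3 (OFFSET 3): 16+3=19, 26+3=29, 42+3=45, 46+3=49 -> [19, 29, 45, 49]
Output sum: 142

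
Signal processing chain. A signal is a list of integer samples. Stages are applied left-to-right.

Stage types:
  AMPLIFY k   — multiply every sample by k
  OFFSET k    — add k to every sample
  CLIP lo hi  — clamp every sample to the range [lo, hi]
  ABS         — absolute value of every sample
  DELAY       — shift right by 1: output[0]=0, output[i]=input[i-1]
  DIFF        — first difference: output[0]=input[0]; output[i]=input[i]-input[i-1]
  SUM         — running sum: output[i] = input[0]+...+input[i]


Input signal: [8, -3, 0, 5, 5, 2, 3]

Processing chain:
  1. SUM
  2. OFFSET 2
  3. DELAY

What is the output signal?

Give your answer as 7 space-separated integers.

Input: [8, -3, 0, 5, 5, 2, 3]
Stage 1 (SUM): sum[0..0]=8, sum[0..1]=5, sum[0..2]=5, sum[0..3]=10, sum[0..4]=15, sum[0..5]=17, sum[0..6]=20 -> [8, 5, 5, 10, 15, 17, 20]
Stage 2 (OFFSET 2): 8+2=10, 5+2=7, 5+2=7, 10+2=12, 15+2=17, 17+2=19, 20+2=22 -> [10, 7, 7, 12, 17, 19, 22]
Stage 3 (DELAY): [0, 10, 7, 7, 12, 17, 19] = [0, 10, 7, 7, 12, 17, 19] -> [0, 10, 7, 7, 12, 17, 19]

Answer: 0 10 7 7 12 17 19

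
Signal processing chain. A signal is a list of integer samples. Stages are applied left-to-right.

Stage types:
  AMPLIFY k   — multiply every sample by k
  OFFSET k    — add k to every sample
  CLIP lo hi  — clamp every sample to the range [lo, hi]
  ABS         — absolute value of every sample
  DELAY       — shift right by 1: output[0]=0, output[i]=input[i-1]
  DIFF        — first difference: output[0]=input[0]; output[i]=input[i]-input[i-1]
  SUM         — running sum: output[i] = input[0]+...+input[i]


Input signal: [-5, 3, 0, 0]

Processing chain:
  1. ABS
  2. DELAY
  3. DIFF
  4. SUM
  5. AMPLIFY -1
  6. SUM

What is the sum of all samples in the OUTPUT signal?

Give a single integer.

Input: [-5, 3, 0, 0]
Stage 1 (ABS): |-5|=5, |3|=3, |0|=0, |0|=0 -> [5, 3, 0, 0]
Stage 2 (DELAY): [0, 5, 3, 0] = [0, 5, 3, 0] -> [0, 5, 3, 0]
Stage 3 (DIFF): s[0]=0, 5-0=5, 3-5=-2, 0-3=-3 -> [0, 5, -2, -3]
Stage 4 (SUM): sum[0..0]=0, sum[0..1]=5, sum[0..2]=3, sum[0..3]=0 -> [0, 5, 3, 0]
Stage 5 (AMPLIFY -1): 0*-1=0, 5*-1=-5, 3*-1=-3, 0*-1=0 -> [0, -5, -3, 0]
Stage 6 (SUM): sum[0..0]=0, sum[0..1]=-5, sum[0..2]=-8, sum[0..3]=-8 -> [0, -5, -8, -8]
Output sum: -21

Answer: -21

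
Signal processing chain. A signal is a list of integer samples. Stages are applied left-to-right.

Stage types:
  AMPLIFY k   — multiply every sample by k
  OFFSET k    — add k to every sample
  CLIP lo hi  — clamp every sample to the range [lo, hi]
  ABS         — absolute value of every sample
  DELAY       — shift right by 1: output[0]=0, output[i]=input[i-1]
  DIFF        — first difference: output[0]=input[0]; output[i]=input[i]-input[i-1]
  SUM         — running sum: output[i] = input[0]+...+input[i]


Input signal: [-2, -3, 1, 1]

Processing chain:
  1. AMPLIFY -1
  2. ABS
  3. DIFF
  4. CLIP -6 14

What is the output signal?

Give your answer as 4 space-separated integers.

Input: [-2, -3, 1, 1]
Stage 1 (AMPLIFY -1): -2*-1=2, -3*-1=3, 1*-1=-1, 1*-1=-1 -> [2, 3, -1, -1]
Stage 2 (ABS): |2|=2, |3|=3, |-1|=1, |-1|=1 -> [2, 3, 1, 1]
Stage 3 (DIFF): s[0]=2, 3-2=1, 1-3=-2, 1-1=0 -> [2, 1, -2, 0]
Stage 4 (CLIP -6 14): clip(2,-6,14)=2, clip(1,-6,14)=1, clip(-2,-6,14)=-2, clip(0,-6,14)=0 -> [2, 1, -2, 0]

Answer: 2 1 -2 0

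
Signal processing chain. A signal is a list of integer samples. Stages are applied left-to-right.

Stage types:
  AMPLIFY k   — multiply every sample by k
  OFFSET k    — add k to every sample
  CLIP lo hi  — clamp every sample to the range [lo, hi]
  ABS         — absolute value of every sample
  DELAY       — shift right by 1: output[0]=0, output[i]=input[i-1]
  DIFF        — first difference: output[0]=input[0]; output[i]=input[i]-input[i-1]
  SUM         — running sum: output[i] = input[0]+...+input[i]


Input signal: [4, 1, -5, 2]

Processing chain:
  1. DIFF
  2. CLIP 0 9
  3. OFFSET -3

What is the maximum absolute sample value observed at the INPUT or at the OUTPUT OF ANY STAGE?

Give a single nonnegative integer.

Input: [4, 1, -5, 2] (max |s|=5)
Stage 1 (DIFF): s[0]=4, 1-4=-3, -5-1=-6, 2--5=7 -> [4, -3, -6, 7] (max |s|=7)
Stage 2 (CLIP 0 9): clip(4,0,9)=4, clip(-3,0,9)=0, clip(-6,0,9)=0, clip(7,0,9)=7 -> [4, 0, 0, 7] (max |s|=7)
Stage 3 (OFFSET -3): 4+-3=1, 0+-3=-3, 0+-3=-3, 7+-3=4 -> [1, -3, -3, 4] (max |s|=4)
Overall max amplitude: 7

Answer: 7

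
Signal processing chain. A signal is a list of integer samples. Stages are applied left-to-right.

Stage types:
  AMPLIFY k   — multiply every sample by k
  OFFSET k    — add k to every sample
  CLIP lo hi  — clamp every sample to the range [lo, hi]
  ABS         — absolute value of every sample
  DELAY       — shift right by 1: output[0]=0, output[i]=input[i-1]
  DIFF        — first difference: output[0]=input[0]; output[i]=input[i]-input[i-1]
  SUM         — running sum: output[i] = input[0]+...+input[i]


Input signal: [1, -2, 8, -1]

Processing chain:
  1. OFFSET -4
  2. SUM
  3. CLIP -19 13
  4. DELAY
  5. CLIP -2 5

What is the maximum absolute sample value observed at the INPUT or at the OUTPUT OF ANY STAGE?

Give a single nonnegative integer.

Input: [1, -2, 8, -1] (max |s|=8)
Stage 1 (OFFSET -4): 1+-4=-3, -2+-4=-6, 8+-4=4, -1+-4=-5 -> [-3, -6, 4, -5] (max |s|=6)
Stage 2 (SUM): sum[0..0]=-3, sum[0..1]=-9, sum[0..2]=-5, sum[0..3]=-10 -> [-3, -9, -5, -10] (max |s|=10)
Stage 3 (CLIP -19 13): clip(-3,-19,13)=-3, clip(-9,-19,13)=-9, clip(-5,-19,13)=-5, clip(-10,-19,13)=-10 -> [-3, -9, -5, -10] (max |s|=10)
Stage 4 (DELAY): [0, -3, -9, -5] = [0, -3, -9, -5] -> [0, -3, -9, -5] (max |s|=9)
Stage 5 (CLIP -2 5): clip(0,-2,5)=0, clip(-3,-2,5)=-2, clip(-9,-2,5)=-2, clip(-5,-2,5)=-2 -> [0, -2, -2, -2] (max |s|=2)
Overall max amplitude: 10

Answer: 10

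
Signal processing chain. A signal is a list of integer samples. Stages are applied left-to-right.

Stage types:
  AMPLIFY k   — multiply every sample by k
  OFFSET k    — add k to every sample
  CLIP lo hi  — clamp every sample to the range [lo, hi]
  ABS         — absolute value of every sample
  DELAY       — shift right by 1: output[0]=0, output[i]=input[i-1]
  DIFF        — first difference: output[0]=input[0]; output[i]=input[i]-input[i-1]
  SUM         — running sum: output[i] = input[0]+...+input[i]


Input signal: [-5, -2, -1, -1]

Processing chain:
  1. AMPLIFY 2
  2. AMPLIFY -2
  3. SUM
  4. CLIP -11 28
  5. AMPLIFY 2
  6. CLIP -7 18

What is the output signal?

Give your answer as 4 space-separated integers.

Input: [-5, -2, -1, -1]
Stage 1 (AMPLIFY 2): -5*2=-10, -2*2=-4, -1*2=-2, -1*2=-2 -> [-10, -4, -2, -2]
Stage 2 (AMPLIFY -2): -10*-2=20, -4*-2=8, -2*-2=4, -2*-2=4 -> [20, 8, 4, 4]
Stage 3 (SUM): sum[0..0]=20, sum[0..1]=28, sum[0..2]=32, sum[0..3]=36 -> [20, 28, 32, 36]
Stage 4 (CLIP -11 28): clip(20,-11,28)=20, clip(28,-11,28)=28, clip(32,-11,28)=28, clip(36,-11,28)=28 -> [20, 28, 28, 28]
Stage 5 (AMPLIFY 2): 20*2=40, 28*2=56, 28*2=56, 28*2=56 -> [40, 56, 56, 56]
Stage 6 (CLIP -7 18): clip(40,-7,18)=18, clip(56,-7,18)=18, clip(56,-7,18)=18, clip(56,-7,18)=18 -> [18, 18, 18, 18]

Answer: 18 18 18 18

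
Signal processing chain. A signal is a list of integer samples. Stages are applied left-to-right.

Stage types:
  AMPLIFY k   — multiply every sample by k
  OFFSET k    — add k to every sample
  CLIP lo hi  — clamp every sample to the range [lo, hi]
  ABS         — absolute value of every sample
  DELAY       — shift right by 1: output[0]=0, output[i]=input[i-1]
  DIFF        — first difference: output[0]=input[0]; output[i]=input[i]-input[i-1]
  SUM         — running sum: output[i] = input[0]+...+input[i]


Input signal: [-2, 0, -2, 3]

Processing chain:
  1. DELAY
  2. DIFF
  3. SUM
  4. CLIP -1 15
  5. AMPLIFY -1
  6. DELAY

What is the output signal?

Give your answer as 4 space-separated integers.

Input: [-2, 0, -2, 3]
Stage 1 (DELAY): [0, -2, 0, -2] = [0, -2, 0, -2] -> [0, -2, 0, -2]
Stage 2 (DIFF): s[0]=0, -2-0=-2, 0--2=2, -2-0=-2 -> [0, -2, 2, -2]
Stage 3 (SUM): sum[0..0]=0, sum[0..1]=-2, sum[0..2]=0, sum[0..3]=-2 -> [0, -2, 0, -2]
Stage 4 (CLIP -1 15): clip(0,-1,15)=0, clip(-2,-1,15)=-1, clip(0,-1,15)=0, clip(-2,-1,15)=-1 -> [0, -1, 0, -1]
Stage 5 (AMPLIFY -1): 0*-1=0, -1*-1=1, 0*-1=0, -1*-1=1 -> [0, 1, 0, 1]
Stage 6 (DELAY): [0, 0, 1, 0] = [0, 0, 1, 0] -> [0, 0, 1, 0]

Answer: 0 0 1 0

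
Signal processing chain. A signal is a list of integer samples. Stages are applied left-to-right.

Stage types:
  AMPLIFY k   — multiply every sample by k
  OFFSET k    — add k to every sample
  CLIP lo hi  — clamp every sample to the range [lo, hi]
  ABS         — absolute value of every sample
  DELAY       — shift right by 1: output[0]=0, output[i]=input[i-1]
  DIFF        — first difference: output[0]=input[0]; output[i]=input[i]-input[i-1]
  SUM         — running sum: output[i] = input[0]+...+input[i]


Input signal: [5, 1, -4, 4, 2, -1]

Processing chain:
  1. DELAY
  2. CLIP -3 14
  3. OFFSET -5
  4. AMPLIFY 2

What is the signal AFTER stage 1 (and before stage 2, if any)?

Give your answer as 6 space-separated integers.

Input: [5, 1, -4, 4, 2, -1]
Stage 1 (DELAY): [0, 5, 1, -4, 4, 2] = [0, 5, 1, -4, 4, 2] -> [0, 5, 1, -4, 4, 2]

Answer: 0 5 1 -4 4 2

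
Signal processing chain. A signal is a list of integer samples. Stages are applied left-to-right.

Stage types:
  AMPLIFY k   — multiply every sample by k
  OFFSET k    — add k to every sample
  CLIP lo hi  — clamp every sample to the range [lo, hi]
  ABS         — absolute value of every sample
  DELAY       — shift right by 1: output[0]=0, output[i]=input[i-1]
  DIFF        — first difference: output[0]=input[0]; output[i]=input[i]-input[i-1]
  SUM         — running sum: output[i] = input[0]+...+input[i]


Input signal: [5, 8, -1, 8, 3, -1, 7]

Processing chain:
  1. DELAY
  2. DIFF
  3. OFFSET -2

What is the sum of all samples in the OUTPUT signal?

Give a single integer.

Answer: -15

Derivation:
Input: [5, 8, -1, 8, 3, -1, 7]
Stage 1 (DELAY): [0, 5, 8, -1, 8, 3, -1] = [0, 5, 8, -1, 8, 3, -1] -> [0, 5, 8, -1, 8, 3, -1]
Stage 2 (DIFF): s[0]=0, 5-0=5, 8-5=3, -1-8=-9, 8--1=9, 3-8=-5, -1-3=-4 -> [0, 5, 3, -9, 9, -5, -4]
Stage 3 (OFFSET -2): 0+-2=-2, 5+-2=3, 3+-2=1, -9+-2=-11, 9+-2=7, -5+-2=-7, -4+-2=-6 -> [-2, 3, 1, -11, 7, -7, -6]
Output sum: -15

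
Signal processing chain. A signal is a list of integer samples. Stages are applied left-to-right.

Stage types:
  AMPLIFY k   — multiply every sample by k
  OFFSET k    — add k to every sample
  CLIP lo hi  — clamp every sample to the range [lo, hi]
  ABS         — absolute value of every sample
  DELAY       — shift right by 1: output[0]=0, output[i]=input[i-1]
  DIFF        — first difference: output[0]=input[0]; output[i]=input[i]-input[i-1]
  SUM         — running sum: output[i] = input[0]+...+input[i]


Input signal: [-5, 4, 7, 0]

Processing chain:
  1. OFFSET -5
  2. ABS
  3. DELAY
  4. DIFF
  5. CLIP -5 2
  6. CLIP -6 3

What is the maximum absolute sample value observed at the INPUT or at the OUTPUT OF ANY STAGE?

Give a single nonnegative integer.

Input: [-5, 4, 7, 0] (max |s|=7)
Stage 1 (OFFSET -5): -5+-5=-10, 4+-5=-1, 7+-5=2, 0+-5=-5 -> [-10, -1, 2, -5] (max |s|=10)
Stage 2 (ABS): |-10|=10, |-1|=1, |2|=2, |-5|=5 -> [10, 1, 2, 5] (max |s|=10)
Stage 3 (DELAY): [0, 10, 1, 2] = [0, 10, 1, 2] -> [0, 10, 1, 2] (max |s|=10)
Stage 4 (DIFF): s[0]=0, 10-0=10, 1-10=-9, 2-1=1 -> [0, 10, -9, 1] (max |s|=10)
Stage 5 (CLIP -5 2): clip(0,-5,2)=0, clip(10,-5,2)=2, clip(-9,-5,2)=-5, clip(1,-5,2)=1 -> [0, 2, -5, 1] (max |s|=5)
Stage 6 (CLIP -6 3): clip(0,-6,3)=0, clip(2,-6,3)=2, clip(-5,-6,3)=-5, clip(1,-6,3)=1 -> [0, 2, -5, 1] (max |s|=5)
Overall max amplitude: 10

Answer: 10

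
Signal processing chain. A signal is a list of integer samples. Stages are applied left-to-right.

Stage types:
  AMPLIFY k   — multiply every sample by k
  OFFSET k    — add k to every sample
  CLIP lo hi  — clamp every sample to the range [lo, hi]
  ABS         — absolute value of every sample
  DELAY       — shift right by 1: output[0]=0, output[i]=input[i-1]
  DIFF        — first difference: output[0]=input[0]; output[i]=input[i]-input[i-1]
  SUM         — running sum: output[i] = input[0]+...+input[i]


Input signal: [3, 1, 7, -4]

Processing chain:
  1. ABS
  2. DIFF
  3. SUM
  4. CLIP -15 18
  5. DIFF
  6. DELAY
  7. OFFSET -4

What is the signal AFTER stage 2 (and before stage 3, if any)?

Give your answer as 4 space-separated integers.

Input: [3, 1, 7, -4]
Stage 1 (ABS): |3|=3, |1|=1, |7|=7, |-4|=4 -> [3, 1, 7, 4]
Stage 2 (DIFF): s[0]=3, 1-3=-2, 7-1=6, 4-7=-3 -> [3, -2, 6, -3]

Answer: 3 -2 6 -3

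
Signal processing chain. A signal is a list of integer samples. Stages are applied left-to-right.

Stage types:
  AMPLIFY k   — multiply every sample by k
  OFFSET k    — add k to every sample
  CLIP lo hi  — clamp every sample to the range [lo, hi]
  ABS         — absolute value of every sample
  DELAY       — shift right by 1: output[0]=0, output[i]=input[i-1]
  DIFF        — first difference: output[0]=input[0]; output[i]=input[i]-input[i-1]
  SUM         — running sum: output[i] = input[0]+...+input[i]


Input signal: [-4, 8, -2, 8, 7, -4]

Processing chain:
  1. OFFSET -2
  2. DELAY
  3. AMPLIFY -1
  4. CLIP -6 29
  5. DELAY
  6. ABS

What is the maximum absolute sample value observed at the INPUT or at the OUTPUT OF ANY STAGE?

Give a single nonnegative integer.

Input: [-4, 8, -2, 8, 7, -4] (max |s|=8)
Stage 1 (OFFSET -2): -4+-2=-6, 8+-2=6, -2+-2=-4, 8+-2=6, 7+-2=5, -4+-2=-6 -> [-6, 6, -4, 6, 5, -6] (max |s|=6)
Stage 2 (DELAY): [0, -6, 6, -4, 6, 5] = [0, -6, 6, -4, 6, 5] -> [0, -6, 6, -4, 6, 5] (max |s|=6)
Stage 3 (AMPLIFY -1): 0*-1=0, -6*-1=6, 6*-1=-6, -4*-1=4, 6*-1=-6, 5*-1=-5 -> [0, 6, -6, 4, -6, -5] (max |s|=6)
Stage 4 (CLIP -6 29): clip(0,-6,29)=0, clip(6,-6,29)=6, clip(-6,-6,29)=-6, clip(4,-6,29)=4, clip(-6,-6,29)=-6, clip(-5,-6,29)=-5 -> [0, 6, -6, 4, -6, -5] (max |s|=6)
Stage 5 (DELAY): [0, 0, 6, -6, 4, -6] = [0, 0, 6, -6, 4, -6] -> [0, 0, 6, -6, 4, -6] (max |s|=6)
Stage 6 (ABS): |0|=0, |0|=0, |6|=6, |-6|=6, |4|=4, |-6|=6 -> [0, 0, 6, 6, 4, 6] (max |s|=6)
Overall max amplitude: 8

Answer: 8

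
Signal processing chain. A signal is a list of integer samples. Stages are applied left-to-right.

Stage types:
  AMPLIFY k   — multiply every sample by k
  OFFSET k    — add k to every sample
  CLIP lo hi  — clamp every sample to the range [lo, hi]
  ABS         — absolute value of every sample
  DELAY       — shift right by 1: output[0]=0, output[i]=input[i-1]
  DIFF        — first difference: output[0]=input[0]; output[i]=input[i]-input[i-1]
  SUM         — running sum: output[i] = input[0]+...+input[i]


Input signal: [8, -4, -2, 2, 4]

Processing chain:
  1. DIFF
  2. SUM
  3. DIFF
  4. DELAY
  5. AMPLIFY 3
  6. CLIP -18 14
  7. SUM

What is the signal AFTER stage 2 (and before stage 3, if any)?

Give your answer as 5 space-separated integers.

Input: [8, -4, -2, 2, 4]
Stage 1 (DIFF): s[0]=8, -4-8=-12, -2--4=2, 2--2=4, 4-2=2 -> [8, -12, 2, 4, 2]
Stage 2 (SUM): sum[0..0]=8, sum[0..1]=-4, sum[0..2]=-2, sum[0..3]=2, sum[0..4]=4 -> [8, -4, -2, 2, 4]

Answer: 8 -4 -2 2 4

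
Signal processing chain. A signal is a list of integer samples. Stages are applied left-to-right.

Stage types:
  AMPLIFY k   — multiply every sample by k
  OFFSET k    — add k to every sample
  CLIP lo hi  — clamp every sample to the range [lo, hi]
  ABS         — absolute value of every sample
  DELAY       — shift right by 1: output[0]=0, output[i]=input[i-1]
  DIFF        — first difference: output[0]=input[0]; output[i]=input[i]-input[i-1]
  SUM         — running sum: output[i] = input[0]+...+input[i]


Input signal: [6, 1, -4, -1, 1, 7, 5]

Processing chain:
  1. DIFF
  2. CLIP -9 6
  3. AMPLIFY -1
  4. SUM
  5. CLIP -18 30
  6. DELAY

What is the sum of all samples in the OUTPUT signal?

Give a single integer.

Input: [6, 1, -4, -1, 1, 7, 5]
Stage 1 (DIFF): s[0]=6, 1-6=-5, -4-1=-5, -1--4=3, 1--1=2, 7-1=6, 5-7=-2 -> [6, -5, -5, 3, 2, 6, -2]
Stage 2 (CLIP -9 6): clip(6,-9,6)=6, clip(-5,-9,6)=-5, clip(-5,-9,6)=-5, clip(3,-9,6)=3, clip(2,-9,6)=2, clip(6,-9,6)=6, clip(-2,-9,6)=-2 -> [6, -5, -5, 3, 2, 6, -2]
Stage 3 (AMPLIFY -1): 6*-1=-6, -5*-1=5, -5*-1=5, 3*-1=-3, 2*-1=-2, 6*-1=-6, -2*-1=2 -> [-6, 5, 5, -3, -2, -6, 2]
Stage 4 (SUM): sum[0..0]=-6, sum[0..1]=-1, sum[0..2]=4, sum[0..3]=1, sum[0..4]=-1, sum[0..5]=-7, sum[0..6]=-5 -> [-6, -1, 4, 1, -1, -7, -5]
Stage 5 (CLIP -18 30): clip(-6,-18,30)=-6, clip(-1,-18,30)=-1, clip(4,-18,30)=4, clip(1,-18,30)=1, clip(-1,-18,30)=-1, clip(-7,-18,30)=-7, clip(-5,-18,30)=-5 -> [-6, -1, 4, 1, -1, -7, -5]
Stage 6 (DELAY): [0, -6, -1, 4, 1, -1, -7] = [0, -6, -1, 4, 1, -1, -7] -> [0, -6, -1, 4, 1, -1, -7]
Output sum: -10

Answer: -10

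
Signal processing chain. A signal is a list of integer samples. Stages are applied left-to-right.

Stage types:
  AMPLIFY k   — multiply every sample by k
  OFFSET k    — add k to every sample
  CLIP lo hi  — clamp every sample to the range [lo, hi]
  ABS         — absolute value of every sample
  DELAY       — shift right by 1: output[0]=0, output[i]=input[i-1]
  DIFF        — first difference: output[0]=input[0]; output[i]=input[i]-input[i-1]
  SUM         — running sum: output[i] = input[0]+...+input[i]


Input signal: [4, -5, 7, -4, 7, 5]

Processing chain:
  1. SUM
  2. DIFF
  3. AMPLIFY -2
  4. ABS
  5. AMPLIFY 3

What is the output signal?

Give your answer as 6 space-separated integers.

Input: [4, -5, 7, -4, 7, 5]
Stage 1 (SUM): sum[0..0]=4, sum[0..1]=-1, sum[0..2]=6, sum[0..3]=2, sum[0..4]=9, sum[0..5]=14 -> [4, -1, 6, 2, 9, 14]
Stage 2 (DIFF): s[0]=4, -1-4=-5, 6--1=7, 2-6=-4, 9-2=7, 14-9=5 -> [4, -5, 7, -4, 7, 5]
Stage 3 (AMPLIFY -2): 4*-2=-8, -5*-2=10, 7*-2=-14, -4*-2=8, 7*-2=-14, 5*-2=-10 -> [-8, 10, -14, 8, -14, -10]
Stage 4 (ABS): |-8|=8, |10|=10, |-14|=14, |8|=8, |-14|=14, |-10|=10 -> [8, 10, 14, 8, 14, 10]
Stage 5 (AMPLIFY 3): 8*3=24, 10*3=30, 14*3=42, 8*3=24, 14*3=42, 10*3=30 -> [24, 30, 42, 24, 42, 30]

Answer: 24 30 42 24 42 30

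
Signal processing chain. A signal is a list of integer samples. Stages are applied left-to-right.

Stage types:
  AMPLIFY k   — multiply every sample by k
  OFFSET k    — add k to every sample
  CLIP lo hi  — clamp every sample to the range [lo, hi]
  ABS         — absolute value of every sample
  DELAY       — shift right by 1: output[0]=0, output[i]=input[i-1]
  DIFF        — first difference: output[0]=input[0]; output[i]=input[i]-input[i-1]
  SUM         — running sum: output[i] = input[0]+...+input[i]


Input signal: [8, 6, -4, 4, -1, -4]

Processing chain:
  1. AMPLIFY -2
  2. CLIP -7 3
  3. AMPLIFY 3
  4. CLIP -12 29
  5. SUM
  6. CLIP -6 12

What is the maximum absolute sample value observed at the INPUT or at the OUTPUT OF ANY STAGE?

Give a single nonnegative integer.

Input: [8, 6, -4, 4, -1, -4] (max |s|=8)
Stage 1 (AMPLIFY -2): 8*-2=-16, 6*-2=-12, -4*-2=8, 4*-2=-8, -1*-2=2, -4*-2=8 -> [-16, -12, 8, -8, 2, 8] (max |s|=16)
Stage 2 (CLIP -7 3): clip(-16,-7,3)=-7, clip(-12,-7,3)=-7, clip(8,-7,3)=3, clip(-8,-7,3)=-7, clip(2,-7,3)=2, clip(8,-7,3)=3 -> [-7, -7, 3, -7, 2, 3] (max |s|=7)
Stage 3 (AMPLIFY 3): -7*3=-21, -7*3=-21, 3*3=9, -7*3=-21, 2*3=6, 3*3=9 -> [-21, -21, 9, -21, 6, 9] (max |s|=21)
Stage 4 (CLIP -12 29): clip(-21,-12,29)=-12, clip(-21,-12,29)=-12, clip(9,-12,29)=9, clip(-21,-12,29)=-12, clip(6,-12,29)=6, clip(9,-12,29)=9 -> [-12, -12, 9, -12, 6, 9] (max |s|=12)
Stage 5 (SUM): sum[0..0]=-12, sum[0..1]=-24, sum[0..2]=-15, sum[0..3]=-27, sum[0..4]=-21, sum[0..5]=-12 -> [-12, -24, -15, -27, -21, -12] (max |s|=27)
Stage 6 (CLIP -6 12): clip(-12,-6,12)=-6, clip(-24,-6,12)=-6, clip(-15,-6,12)=-6, clip(-27,-6,12)=-6, clip(-21,-6,12)=-6, clip(-12,-6,12)=-6 -> [-6, -6, -6, -6, -6, -6] (max |s|=6)
Overall max amplitude: 27

Answer: 27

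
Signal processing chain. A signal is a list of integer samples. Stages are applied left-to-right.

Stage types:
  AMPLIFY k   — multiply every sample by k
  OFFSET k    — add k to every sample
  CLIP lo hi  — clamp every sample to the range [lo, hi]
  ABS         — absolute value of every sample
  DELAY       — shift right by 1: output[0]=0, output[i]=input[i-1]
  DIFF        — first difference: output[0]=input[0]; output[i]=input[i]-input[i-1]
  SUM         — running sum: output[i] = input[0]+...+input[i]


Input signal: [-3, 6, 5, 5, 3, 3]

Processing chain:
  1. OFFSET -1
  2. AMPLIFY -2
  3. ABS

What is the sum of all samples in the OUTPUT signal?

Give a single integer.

Input: [-3, 6, 5, 5, 3, 3]
Stage 1 (OFFSET -1): -3+-1=-4, 6+-1=5, 5+-1=4, 5+-1=4, 3+-1=2, 3+-1=2 -> [-4, 5, 4, 4, 2, 2]
Stage 2 (AMPLIFY -2): -4*-2=8, 5*-2=-10, 4*-2=-8, 4*-2=-8, 2*-2=-4, 2*-2=-4 -> [8, -10, -8, -8, -4, -4]
Stage 3 (ABS): |8|=8, |-10|=10, |-8|=8, |-8|=8, |-4|=4, |-4|=4 -> [8, 10, 8, 8, 4, 4]
Output sum: 42

Answer: 42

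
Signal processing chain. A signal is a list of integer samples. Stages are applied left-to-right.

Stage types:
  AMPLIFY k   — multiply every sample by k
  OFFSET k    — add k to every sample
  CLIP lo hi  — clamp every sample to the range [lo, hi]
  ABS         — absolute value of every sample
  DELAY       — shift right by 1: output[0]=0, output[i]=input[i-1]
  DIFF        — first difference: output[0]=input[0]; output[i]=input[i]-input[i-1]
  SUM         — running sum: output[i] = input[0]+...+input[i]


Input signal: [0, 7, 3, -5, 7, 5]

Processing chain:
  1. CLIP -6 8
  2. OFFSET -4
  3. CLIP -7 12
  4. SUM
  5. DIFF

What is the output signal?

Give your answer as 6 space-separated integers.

Answer: -4 3 -1 -7 3 1

Derivation:
Input: [0, 7, 3, -5, 7, 5]
Stage 1 (CLIP -6 8): clip(0,-6,8)=0, clip(7,-6,8)=7, clip(3,-6,8)=3, clip(-5,-6,8)=-5, clip(7,-6,8)=7, clip(5,-6,8)=5 -> [0, 7, 3, -5, 7, 5]
Stage 2 (OFFSET -4): 0+-4=-4, 7+-4=3, 3+-4=-1, -5+-4=-9, 7+-4=3, 5+-4=1 -> [-4, 3, -1, -9, 3, 1]
Stage 3 (CLIP -7 12): clip(-4,-7,12)=-4, clip(3,-7,12)=3, clip(-1,-7,12)=-1, clip(-9,-7,12)=-7, clip(3,-7,12)=3, clip(1,-7,12)=1 -> [-4, 3, -1, -7, 3, 1]
Stage 4 (SUM): sum[0..0]=-4, sum[0..1]=-1, sum[0..2]=-2, sum[0..3]=-9, sum[0..4]=-6, sum[0..5]=-5 -> [-4, -1, -2, -9, -6, -5]
Stage 5 (DIFF): s[0]=-4, -1--4=3, -2--1=-1, -9--2=-7, -6--9=3, -5--6=1 -> [-4, 3, -1, -7, 3, 1]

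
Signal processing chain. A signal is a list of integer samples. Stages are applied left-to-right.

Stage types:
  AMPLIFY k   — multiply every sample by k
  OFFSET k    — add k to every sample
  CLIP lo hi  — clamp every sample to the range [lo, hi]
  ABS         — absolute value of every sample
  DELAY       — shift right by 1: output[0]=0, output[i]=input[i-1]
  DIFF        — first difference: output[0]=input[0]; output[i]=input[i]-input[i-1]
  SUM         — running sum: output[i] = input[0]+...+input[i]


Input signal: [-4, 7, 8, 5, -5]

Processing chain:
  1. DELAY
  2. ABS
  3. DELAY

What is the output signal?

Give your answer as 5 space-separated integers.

Answer: 0 0 4 7 8

Derivation:
Input: [-4, 7, 8, 5, -5]
Stage 1 (DELAY): [0, -4, 7, 8, 5] = [0, -4, 7, 8, 5] -> [0, -4, 7, 8, 5]
Stage 2 (ABS): |0|=0, |-4|=4, |7|=7, |8|=8, |5|=5 -> [0, 4, 7, 8, 5]
Stage 3 (DELAY): [0, 0, 4, 7, 8] = [0, 0, 4, 7, 8] -> [0, 0, 4, 7, 8]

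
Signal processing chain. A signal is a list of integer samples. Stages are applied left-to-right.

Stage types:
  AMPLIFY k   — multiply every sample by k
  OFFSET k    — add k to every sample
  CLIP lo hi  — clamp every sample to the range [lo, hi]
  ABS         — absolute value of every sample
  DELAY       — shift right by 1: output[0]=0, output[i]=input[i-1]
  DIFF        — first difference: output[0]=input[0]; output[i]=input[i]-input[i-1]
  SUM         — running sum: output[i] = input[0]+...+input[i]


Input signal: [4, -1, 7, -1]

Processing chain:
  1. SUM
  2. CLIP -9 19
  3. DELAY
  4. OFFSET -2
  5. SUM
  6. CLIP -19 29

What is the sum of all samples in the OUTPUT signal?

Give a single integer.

Input: [4, -1, 7, -1]
Stage 1 (SUM): sum[0..0]=4, sum[0..1]=3, sum[0..2]=10, sum[0..3]=9 -> [4, 3, 10, 9]
Stage 2 (CLIP -9 19): clip(4,-9,19)=4, clip(3,-9,19)=3, clip(10,-9,19)=10, clip(9,-9,19)=9 -> [4, 3, 10, 9]
Stage 3 (DELAY): [0, 4, 3, 10] = [0, 4, 3, 10] -> [0, 4, 3, 10]
Stage 4 (OFFSET -2): 0+-2=-2, 4+-2=2, 3+-2=1, 10+-2=8 -> [-2, 2, 1, 8]
Stage 5 (SUM): sum[0..0]=-2, sum[0..1]=0, sum[0..2]=1, sum[0..3]=9 -> [-2, 0, 1, 9]
Stage 6 (CLIP -19 29): clip(-2,-19,29)=-2, clip(0,-19,29)=0, clip(1,-19,29)=1, clip(9,-19,29)=9 -> [-2, 0, 1, 9]
Output sum: 8

Answer: 8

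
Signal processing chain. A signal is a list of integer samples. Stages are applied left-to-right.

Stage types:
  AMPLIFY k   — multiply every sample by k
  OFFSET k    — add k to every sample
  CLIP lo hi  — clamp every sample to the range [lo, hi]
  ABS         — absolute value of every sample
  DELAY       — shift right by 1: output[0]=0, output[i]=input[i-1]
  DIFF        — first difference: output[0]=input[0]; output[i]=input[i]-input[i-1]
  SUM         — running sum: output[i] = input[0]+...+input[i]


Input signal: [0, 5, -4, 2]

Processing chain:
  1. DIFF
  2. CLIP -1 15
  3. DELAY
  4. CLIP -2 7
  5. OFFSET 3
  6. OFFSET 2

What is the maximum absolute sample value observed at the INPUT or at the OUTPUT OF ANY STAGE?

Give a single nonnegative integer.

Input: [0, 5, -4, 2] (max |s|=5)
Stage 1 (DIFF): s[0]=0, 5-0=5, -4-5=-9, 2--4=6 -> [0, 5, -9, 6] (max |s|=9)
Stage 2 (CLIP -1 15): clip(0,-1,15)=0, clip(5,-1,15)=5, clip(-9,-1,15)=-1, clip(6,-1,15)=6 -> [0, 5, -1, 6] (max |s|=6)
Stage 3 (DELAY): [0, 0, 5, -1] = [0, 0, 5, -1] -> [0, 0, 5, -1] (max |s|=5)
Stage 4 (CLIP -2 7): clip(0,-2,7)=0, clip(0,-2,7)=0, clip(5,-2,7)=5, clip(-1,-2,7)=-1 -> [0, 0, 5, -1] (max |s|=5)
Stage 5 (OFFSET 3): 0+3=3, 0+3=3, 5+3=8, -1+3=2 -> [3, 3, 8, 2] (max |s|=8)
Stage 6 (OFFSET 2): 3+2=5, 3+2=5, 8+2=10, 2+2=4 -> [5, 5, 10, 4] (max |s|=10)
Overall max amplitude: 10

Answer: 10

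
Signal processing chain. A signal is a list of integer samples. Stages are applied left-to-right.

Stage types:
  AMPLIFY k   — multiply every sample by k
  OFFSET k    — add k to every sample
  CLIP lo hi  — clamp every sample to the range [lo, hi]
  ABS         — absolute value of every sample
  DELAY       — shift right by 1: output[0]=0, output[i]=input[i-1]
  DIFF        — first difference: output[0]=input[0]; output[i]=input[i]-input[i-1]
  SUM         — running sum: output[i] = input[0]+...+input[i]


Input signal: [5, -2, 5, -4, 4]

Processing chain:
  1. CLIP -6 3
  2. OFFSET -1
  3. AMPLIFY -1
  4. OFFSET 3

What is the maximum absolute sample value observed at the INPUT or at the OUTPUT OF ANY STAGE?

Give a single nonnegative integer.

Input: [5, -2, 5, -4, 4] (max |s|=5)
Stage 1 (CLIP -6 3): clip(5,-6,3)=3, clip(-2,-6,3)=-2, clip(5,-6,3)=3, clip(-4,-6,3)=-4, clip(4,-6,3)=3 -> [3, -2, 3, -4, 3] (max |s|=4)
Stage 2 (OFFSET -1): 3+-1=2, -2+-1=-3, 3+-1=2, -4+-1=-5, 3+-1=2 -> [2, -3, 2, -5, 2] (max |s|=5)
Stage 3 (AMPLIFY -1): 2*-1=-2, -3*-1=3, 2*-1=-2, -5*-1=5, 2*-1=-2 -> [-2, 3, -2, 5, -2] (max |s|=5)
Stage 4 (OFFSET 3): -2+3=1, 3+3=6, -2+3=1, 5+3=8, -2+3=1 -> [1, 6, 1, 8, 1] (max |s|=8)
Overall max amplitude: 8

Answer: 8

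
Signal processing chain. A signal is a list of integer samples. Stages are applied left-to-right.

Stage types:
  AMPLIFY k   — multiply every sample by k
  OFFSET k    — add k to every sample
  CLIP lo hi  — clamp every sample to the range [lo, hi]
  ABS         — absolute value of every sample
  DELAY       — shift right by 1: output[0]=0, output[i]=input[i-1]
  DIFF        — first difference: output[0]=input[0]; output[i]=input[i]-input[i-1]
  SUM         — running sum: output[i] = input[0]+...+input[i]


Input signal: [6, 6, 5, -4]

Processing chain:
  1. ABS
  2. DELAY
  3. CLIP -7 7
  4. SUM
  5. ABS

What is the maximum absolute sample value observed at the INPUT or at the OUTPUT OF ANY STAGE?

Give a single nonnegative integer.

Answer: 17

Derivation:
Input: [6, 6, 5, -4] (max |s|=6)
Stage 1 (ABS): |6|=6, |6|=6, |5|=5, |-4|=4 -> [6, 6, 5, 4] (max |s|=6)
Stage 2 (DELAY): [0, 6, 6, 5] = [0, 6, 6, 5] -> [0, 6, 6, 5] (max |s|=6)
Stage 3 (CLIP -7 7): clip(0,-7,7)=0, clip(6,-7,7)=6, clip(6,-7,7)=6, clip(5,-7,7)=5 -> [0, 6, 6, 5] (max |s|=6)
Stage 4 (SUM): sum[0..0]=0, sum[0..1]=6, sum[0..2]=12, sum[0..3]=17 -> [0, 6, 12, 17] (max |s|=17)
Stage 5 (ABS): |0|=0, |6|=6, |12|=12, |17|=17 -> [0, 6, 12, 17] (max |s|=17)
Overall max amplitude: 17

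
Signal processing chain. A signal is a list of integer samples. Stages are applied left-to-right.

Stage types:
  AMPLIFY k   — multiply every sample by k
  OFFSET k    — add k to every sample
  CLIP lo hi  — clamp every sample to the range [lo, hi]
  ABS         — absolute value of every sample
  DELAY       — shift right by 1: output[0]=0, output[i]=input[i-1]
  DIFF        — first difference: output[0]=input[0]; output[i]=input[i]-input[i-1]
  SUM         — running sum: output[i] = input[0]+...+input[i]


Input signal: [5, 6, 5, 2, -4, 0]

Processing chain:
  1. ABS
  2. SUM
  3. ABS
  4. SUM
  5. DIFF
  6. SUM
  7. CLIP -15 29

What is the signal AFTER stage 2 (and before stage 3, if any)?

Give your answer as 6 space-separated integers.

Answer: 5 11 16 18 22 22

Derivation:
Input: [5, 6, 5, 2, -4, 0]
Stage 1 (ABS): |5|=5, |6|=6, |5|=5, |2|=2, |-4|=4, |0|=0 -> [5, 6, 5, 2, 4, 0]
Stage 2 (SUM): sum[0..0]=5, sum[0..1]=11, sum[0..2]=16, sum[0..3]=18, sum[0..4]=22, sum[0..5]=22 -> [5, 11, 16, 18, 22, 22]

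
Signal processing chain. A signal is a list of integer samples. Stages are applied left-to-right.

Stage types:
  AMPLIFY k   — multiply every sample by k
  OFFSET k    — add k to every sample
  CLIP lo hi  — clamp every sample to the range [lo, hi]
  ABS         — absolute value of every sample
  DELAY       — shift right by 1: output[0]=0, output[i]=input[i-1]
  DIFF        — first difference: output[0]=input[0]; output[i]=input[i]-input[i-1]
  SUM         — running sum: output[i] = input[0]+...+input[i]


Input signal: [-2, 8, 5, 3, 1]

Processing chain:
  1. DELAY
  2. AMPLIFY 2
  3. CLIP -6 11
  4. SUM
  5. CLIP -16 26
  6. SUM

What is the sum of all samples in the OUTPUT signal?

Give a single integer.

Input: [-2, 8, 5, 3, 1]
Stage 1 (DELAY): [0, -2, 8, 5, 3] = [0, -2, 8, 5, 3] -> [0, -2, 8, 5, 3]
Stage 2 (AMPLIFY 2): 0*2=0, -2*2=-4, 8*2=16, 5*2=10, 3*2=6 -> [0, -4, 16, 10, 6]
Stage 3 (CLIP -6 11): clip(0,-6,11)=0, clip(-4,-6,11)=-4, clip(16,-6,11)=11, clip(10,-6,11)=10, clip(6,-6,11)=6 -> [0, -4, 11, 10, 6]
Stage 4 (SUM): sum[0..0]=0, sum[0..1]=-4, sum[0..2]=7, sum[0..3]=17, sum[0..4]=23 -> [0, -4, 7, 17, 23]
Stage 5 (CLIP -16 26): clip(0,-16,26)=0, clip(-4,-16,26)=-4, clip(7,-16,26)=7, clip(17,-16,26)=17, clip(23,-16,26)=23 -> [0, -4, 7, 17, 23]
Stage 6 (SUM): sum[0..0]=0, sum[0..1]=-4, sum[0..2]=3, sum[0..3]=20, sum[0..4]=43 -> [0, -4, 3, 20, 43]
Output sum: 62

Answer: 62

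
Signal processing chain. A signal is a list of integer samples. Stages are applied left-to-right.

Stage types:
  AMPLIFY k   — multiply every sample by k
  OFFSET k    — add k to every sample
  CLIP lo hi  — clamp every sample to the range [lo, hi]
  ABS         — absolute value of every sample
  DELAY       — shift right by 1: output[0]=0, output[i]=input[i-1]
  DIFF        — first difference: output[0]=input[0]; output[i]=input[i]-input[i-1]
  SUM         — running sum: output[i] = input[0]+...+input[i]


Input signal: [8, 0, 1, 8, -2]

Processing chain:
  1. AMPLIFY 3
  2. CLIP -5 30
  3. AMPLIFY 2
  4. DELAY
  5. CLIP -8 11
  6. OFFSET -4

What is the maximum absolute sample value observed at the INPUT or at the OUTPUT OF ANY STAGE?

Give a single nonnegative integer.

Input: [8, 0, 1, 8, -2] (max |s|=8)
Stage 1 (AMPLIFY 3): 8*3=24, 0*3=0, 1*3=3, 8*3=24, -2*3=-6 -> [24, 0, 3, 24, -6] (max |s|=24)
Stage 2 (CLIP -5 30): clip(24,-5,30)=24, clip(0,-5,30)=0, clip(3,-5,30)=3, clip(24,-5,30)=24, clip(-6,-5,30)=-5 -> [24, 0, 3, 24, -5] (max |s|=24)
Stage 3 (AMPLIFY 2): 24*2=48, 0*2=0, 3*2=6, 24*2=48, -5*2=-10 -> [48, 0, 6, 48, -10] (max |s|=48)
Stage 4 (DELAY): [0, 48, 0, 6, 48] = [0, 48, 0, 6, 48] -> [0, 48, 0, 6, 48] (max |s|=48)
Stage 5 (CLIP -8 11): clip(0,-8,11)=0, clip(48,-8,11)=11, clip(0,-8,11)=0, clip(6,-8,11)=6, clip(48,-8,11)=11 -> [0, 11, 0, 6, 11] (max |s|=11)
Stage 6 (OFFSET -4): 0+-4=-4, 11+-4=7, 0+-4=-4, 6+-4=2, 11+-4=7 -> [-4, 7, -4, 2, 7] (max |s|=7)
Overall max amplitude: 48

Answer: 48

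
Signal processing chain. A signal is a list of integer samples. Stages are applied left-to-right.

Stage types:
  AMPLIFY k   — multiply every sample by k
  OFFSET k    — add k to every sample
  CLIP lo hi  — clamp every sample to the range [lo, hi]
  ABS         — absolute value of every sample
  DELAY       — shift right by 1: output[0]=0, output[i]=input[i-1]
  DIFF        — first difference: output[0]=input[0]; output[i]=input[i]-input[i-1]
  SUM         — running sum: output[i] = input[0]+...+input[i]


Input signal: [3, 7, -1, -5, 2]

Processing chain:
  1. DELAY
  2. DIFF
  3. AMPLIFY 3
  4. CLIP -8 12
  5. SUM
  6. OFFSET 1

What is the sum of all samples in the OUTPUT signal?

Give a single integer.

Input: [3, 7, -1, -5, 2]
Stage 1 (DELAY): [0, 3, 7, -1, -5] = [0, 3, 7, -1, -5] -> [0, 3, 7, -1, -5]
Stage 2 (DIFF): s[0]=0, 3-0=3, 7-3=4, -1-7=-8, -5--1=-4 -> [0, 3, 4, -8, -4]
Stage 3 (AMPLIFY 3): 0*3=0, 3*3=9, 4*3=12, -8*3=-24, -4*3=-12 -> [0, 9, 12, -24, -12]
Stage 4 (CLIP -8 12): clip(0,-8,12)=0, clip(9,-8,12)=9, clip(12,-8,12)=12, clip(-24,-8,12)=-8, clip(-12,-8,12)=-8 -> [0, 9, 12, -8, -8]
Stage 5 (SUM): sum[0..0]=0, sum[0..1]=9, sum[0..2]=21, sum[0..3]=13, sum[0..4]=5 -> [0, 9, 21, 13, 5]
Stage 6 (OFFSET 1): 0+1=1, 9+1=10, 21+1=22, 13+1=14, 5+1=6 -> [1, 10, 22, 14, 6]
Output sum: 53

Answer: 53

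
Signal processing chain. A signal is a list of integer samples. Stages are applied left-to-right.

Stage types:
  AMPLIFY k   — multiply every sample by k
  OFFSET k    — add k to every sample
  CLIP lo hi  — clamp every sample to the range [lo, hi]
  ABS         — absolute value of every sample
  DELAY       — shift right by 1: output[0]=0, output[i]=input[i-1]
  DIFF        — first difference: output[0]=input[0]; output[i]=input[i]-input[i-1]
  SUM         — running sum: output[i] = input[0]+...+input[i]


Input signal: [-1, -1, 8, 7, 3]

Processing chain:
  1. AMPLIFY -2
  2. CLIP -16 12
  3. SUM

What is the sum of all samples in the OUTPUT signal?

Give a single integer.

Input: [-1, -1, 8, 7, 3]
Stage 1 (AMPLIFY -2): -1*-2=2, -1*-2=2, 8*-2=-16, 7*-2=-14, 3*-2=-6 -> [2, 2, -16, -14, -6]
Stage 2 (CLIP -16 12): clip(2,-16,12)=2, clip(2,-16,12)=2, clip(-16,-16,12)=-16, clip(-14,-16,12)=-14, clip(-6,-16,12)=-6 -> [2, 2, -16, -14, -6]
Stage 3 (SUM): sum[0..0]=2, sum[0..1]=4, sum[0..2]=-12, sum[0..3]=-26, sum[0..4]=-32 -> [2, 4, -12, -26, -32]
Output sum: -64

Answer: -64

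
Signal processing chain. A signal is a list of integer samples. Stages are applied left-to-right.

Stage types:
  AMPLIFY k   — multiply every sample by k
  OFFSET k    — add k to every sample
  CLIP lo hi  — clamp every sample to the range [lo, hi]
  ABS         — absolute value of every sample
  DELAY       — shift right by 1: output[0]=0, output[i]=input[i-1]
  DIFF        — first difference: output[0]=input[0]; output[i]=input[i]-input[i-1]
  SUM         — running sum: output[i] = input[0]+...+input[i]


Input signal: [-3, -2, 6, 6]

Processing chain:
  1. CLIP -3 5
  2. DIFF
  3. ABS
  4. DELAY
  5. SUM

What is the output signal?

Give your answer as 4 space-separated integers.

Input: [-3, -2, 6, 6]
Stage 1 (CLIP -3 5): clip(-3,-3,5)=-3, clip(-2,-3,5)=-2, clip(6,-3,5)=5, clip(6,-3,5)=5 -> [-3, -2, 5, 5]
Stage 2 (DIFF): s[0]=-3, -2--3=1, 5--2=7, 5-5=0 -> [-3, 1, 7, 0]
Stage 3 (ABS): |-3|=3, |1|=1, |7|=7, |0|=0 -> [3, 1, 7, 0]
Stage 4 (DELAY): [0, 3, 1, 7] = [0, 3, 1, 7] -> [0, 3, 1, 7]
Stage 5 (SUM): sum[0..0]=0, sum[0..1]=3, sum[0..2]=4, sum[0..3]=11 -> [0, 3, 4, 11]

Answer: 0 3 4 11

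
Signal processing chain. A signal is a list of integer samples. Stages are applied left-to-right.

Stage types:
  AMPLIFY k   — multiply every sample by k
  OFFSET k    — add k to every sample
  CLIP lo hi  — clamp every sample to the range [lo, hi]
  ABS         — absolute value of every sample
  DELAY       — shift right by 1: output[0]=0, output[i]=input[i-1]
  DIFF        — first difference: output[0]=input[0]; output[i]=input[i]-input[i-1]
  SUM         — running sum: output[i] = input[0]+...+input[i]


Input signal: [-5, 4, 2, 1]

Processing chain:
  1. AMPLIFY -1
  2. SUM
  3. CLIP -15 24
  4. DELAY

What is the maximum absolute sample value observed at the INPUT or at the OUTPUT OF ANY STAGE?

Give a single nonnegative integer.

Input: [-5, 4, 2, 1] (max |s|=5)
Stage 1 (AMPLIFY -1): -5*-1=5, 4*-1=-4, 2*-1=-2, 1*-1=-1 -> [5, -4, -2, -1] (max |s|=5)
Stage 2 (SUM): sum[0..0]=5, sum[0..1]=1, sum[0..2]=-1, sum[0..3]=-2 -> [5, 1, -1, -2] (max |s|=5)
Stage 3 (CLIP -15 24): clip(5,-15,24)=5, clip(1,-15,24)=1, clip(-1,-15,24)=-1, clip(-2,-15,24)=-2 -> [5, 1, -1, -2] (max |s|=5)
Stage 4 (DELAY): [0, 5, 1, -1] = [0, 5, 1, -1] -> [0, 5, 1, -1] (max |s|=5)
Overall max amplitude: 5

Answer: 5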